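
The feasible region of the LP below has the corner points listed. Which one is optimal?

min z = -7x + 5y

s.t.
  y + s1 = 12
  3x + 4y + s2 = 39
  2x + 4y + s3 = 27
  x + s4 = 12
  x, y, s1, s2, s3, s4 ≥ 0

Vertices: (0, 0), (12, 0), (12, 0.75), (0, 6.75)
(12, 0) with z = -84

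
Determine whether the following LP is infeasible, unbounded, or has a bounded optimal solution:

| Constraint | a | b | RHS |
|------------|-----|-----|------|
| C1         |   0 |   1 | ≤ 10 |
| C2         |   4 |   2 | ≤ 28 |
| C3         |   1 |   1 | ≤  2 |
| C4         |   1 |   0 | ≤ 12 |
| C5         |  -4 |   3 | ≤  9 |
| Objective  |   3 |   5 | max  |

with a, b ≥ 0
The point (0, 2) satisfies every constraint, so the LP is feasible; the constraints give a ≤ 12 and b ≤ 10, which with a, b ≥ 0 keep the feasible region inside a bounded box. A feasible, bounded LP attains a finite optimum at a vertex.

The LP has an optimal solution: (0, 2) with z = 10.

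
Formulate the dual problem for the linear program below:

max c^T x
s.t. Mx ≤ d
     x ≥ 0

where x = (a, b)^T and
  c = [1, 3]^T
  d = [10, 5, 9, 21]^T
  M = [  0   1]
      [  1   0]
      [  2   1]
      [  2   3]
Minimize: z = 10y1 + 5y2 + 9y3 + 21y4

Subject to:
  C1: -y2 - 2y3 - 2y4 ≤ -1
  C2: -y1 - y3 - 3y4 ≤ -3
  y1, y2, y3, y4 ≥ 0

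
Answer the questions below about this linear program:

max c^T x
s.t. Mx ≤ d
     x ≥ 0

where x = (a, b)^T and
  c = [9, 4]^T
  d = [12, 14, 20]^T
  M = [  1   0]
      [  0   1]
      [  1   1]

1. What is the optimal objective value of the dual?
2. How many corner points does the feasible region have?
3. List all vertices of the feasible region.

1. 140 (by strong duality, equal to the primal optimum)
2. 5
3. (0, 0), (12, 0), (12, 8), (6, 14), (0, 14)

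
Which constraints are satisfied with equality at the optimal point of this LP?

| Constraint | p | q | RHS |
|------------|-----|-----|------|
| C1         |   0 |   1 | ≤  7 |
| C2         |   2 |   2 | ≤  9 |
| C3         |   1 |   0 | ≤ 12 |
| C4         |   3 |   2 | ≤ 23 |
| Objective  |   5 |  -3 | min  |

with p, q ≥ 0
Optimal: p = 0, q = 4.5
Binding: C2, p ≥ 0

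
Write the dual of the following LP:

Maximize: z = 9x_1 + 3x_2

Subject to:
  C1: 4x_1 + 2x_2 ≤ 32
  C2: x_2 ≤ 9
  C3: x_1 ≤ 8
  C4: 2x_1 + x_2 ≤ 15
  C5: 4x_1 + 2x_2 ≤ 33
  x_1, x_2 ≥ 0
Minimize: z = 32y1 + 9y2 + 8y3 + 15y4 + 33y5

Subject to:
  C1: -4y1 - y3 - 2y4 - 4y5 ≤ -9
  C2: -2y1 - y2 - y4 - 2y5 ≤ -3
  y1, y2, y3, y4, y5 ≥ 0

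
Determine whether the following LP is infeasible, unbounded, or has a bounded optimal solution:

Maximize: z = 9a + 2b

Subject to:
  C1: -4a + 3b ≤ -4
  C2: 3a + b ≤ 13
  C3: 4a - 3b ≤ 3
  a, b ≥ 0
C3 requires 4a - 3b ≤ 3, while C1 (-4a + 3b ≤ -4) is equivalent to 4a - 3b ≥ 4. Together they would need 4 ≤ 4a - 3b ≤ 3, which is impossible since 4 > 3. No point satisfies all constraints.

Infeasible: no point satisfies all constraints simultaneously.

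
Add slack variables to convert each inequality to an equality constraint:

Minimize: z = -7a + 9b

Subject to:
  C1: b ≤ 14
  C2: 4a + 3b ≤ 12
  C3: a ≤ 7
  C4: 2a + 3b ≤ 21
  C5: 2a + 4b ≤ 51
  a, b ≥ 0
min z = -7a + 9b

s.t.
  b + s1 = 14
  4a + 3b + s2 = 12
  a + s3 = 7
  2a + 3b + s4 = 21
  2a + 4b + s5 = 51
  a, b, s1, s2, s3, s4, s5 ≥ 0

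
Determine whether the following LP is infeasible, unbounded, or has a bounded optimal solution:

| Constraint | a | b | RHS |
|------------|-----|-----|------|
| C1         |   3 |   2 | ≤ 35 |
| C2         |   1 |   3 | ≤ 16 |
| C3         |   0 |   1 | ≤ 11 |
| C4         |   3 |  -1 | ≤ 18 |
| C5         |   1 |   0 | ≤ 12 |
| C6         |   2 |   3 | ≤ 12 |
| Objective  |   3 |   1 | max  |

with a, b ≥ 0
The point (6, 0) satisfies every constraint, so the LP is feasible; the constraints give a ≤ 12 and b ≤ 11, which with a, b ≥ 0 keep the feasible region inside a bounded box. A feasible, bounded LP attains a finite optimum at a vertex.

Evaluating z = 3a + b at each vertex:
  (0, 0): z = 0
  (6, 0): z = 18
  (0, 4): z = 4

Bounded optimum: z* = 18 at (6, 0).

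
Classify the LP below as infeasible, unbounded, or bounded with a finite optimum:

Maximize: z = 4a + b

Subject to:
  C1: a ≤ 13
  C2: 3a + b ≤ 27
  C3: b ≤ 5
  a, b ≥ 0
The point (9, 0) satisfies every constraint, so the LP is feasible; the constraints give a ≤ 13 and b ≤ 5, which with a, b ≥ 0 keep the feasible region inside a bounded box. A feasible, bounded LP attains a finite optimum at a vertex.

Evaluating z = 4a + b at each vertex:
  (0, 0): z = 0
  (9, 0): z = 36
  (7.333, 5): z = 34.33
  (0, 5): z = 5

Bounded optimum: z* = 36 at (9, 0).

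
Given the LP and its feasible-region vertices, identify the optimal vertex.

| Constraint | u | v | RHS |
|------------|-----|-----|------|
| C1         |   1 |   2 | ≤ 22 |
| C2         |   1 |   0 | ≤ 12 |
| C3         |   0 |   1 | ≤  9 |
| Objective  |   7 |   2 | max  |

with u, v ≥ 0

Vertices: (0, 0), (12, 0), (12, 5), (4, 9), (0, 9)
Evaluating z = 7u + 2v at each vertex:
  (0, 0): z = 0
  (12, 0): z = 84
  (12, 5): z = 94
  (4, 9): z = 46
  (0, 9): z = 18

The largest value is z = 94, attained at (12, 5).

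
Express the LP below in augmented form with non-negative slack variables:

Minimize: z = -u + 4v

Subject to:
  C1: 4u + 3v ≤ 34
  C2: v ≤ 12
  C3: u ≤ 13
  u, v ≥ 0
min z = -u + 4v

s.t.
  4u + 3v + s1 = 34
  v + s2 = 12
  u + s3 = 13
  u, v, s1, s2, s3 ≥ 0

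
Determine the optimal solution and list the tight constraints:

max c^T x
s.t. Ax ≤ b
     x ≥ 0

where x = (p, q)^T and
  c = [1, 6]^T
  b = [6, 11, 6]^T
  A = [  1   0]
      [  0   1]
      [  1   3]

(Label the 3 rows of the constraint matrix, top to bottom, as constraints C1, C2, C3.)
Optimal: p = 0, q = 2
Slack at optimum:
  C1: slack = 6
  C2: slack = 9
  C3: slack = 0 (binding)
  p ≥ 0: p = 0 (binding)
  q ≥ 0: q = 2
Binding constraints: C3, p ≥ 0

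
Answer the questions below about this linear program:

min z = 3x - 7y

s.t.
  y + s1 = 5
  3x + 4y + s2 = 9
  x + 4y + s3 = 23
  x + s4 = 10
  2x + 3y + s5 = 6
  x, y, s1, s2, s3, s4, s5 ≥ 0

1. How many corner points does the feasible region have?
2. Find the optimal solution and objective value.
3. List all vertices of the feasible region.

1. 3
2. x = 0, y = 2, z = -14
3. (0, 0), (3, 0), (0, 2)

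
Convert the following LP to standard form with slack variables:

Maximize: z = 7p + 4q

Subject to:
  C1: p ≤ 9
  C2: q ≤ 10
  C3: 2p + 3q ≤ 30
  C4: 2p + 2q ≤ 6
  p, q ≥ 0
max z = 7p + 4q

s.t.
  p + s1 = 9
  q + s2 = 10
  2p + 3q + s3 = 30
  2p + 2q + s4 = 6
  p, q, s1, s2, s3, s4 ≥ 0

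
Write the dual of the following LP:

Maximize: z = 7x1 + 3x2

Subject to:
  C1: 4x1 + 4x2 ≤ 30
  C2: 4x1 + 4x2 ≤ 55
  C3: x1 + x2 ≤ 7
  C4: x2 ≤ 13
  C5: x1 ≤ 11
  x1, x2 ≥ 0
Minimize: z = 30y1 + 55y2 + 7y3 + 13y4 + 11y5

Subject to:
  C1: -4y1 - 4y2 - y3 - y5 ≤ -7
  C2: -4y1 - 4y2 - y3 - y4 ≤ -3
  y1, y2, y3, y4, y5 ≥ 0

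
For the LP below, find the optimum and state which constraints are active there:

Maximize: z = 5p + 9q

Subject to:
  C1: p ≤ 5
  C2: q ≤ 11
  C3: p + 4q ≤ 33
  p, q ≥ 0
Optimal: p = 5, q = 7
Slack at optimum:
  C1: slack = 0 (binding)
  C2: slack = 4
  C3: slack = 0 (binding)
  p ≥ 0: p = 5
  q ≥ 0: q = 7
Binding constraints: C1, C3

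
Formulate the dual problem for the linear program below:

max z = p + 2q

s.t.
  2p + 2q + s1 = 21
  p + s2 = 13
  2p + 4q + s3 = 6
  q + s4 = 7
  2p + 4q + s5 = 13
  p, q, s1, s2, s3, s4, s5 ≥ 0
Minimize: z = 21y1 + 13y2 + 6y3 + 7y4 + 13y5

Subject to:
  C1: -2y1 - y2 - 2y3 - 2y5 ≤ -1
  C2: -2y1 - 4y3 - y4 - 4y5 ≤ -2
  y1, y2, y3, y4, y5 ≥ 0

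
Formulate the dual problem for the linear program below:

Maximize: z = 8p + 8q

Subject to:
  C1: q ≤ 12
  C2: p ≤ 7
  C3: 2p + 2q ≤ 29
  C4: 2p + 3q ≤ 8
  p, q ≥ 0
Minimize: z = 12y1 + 7y2 + 29y3 + 8y4

Subject to:
  C1: -y2 - 2y3 - 2y4 ≤ -8
  C2: -y1 - 2y3 - 3y4 ≤ -8
  y1, y2, y3, y4 ≥ 0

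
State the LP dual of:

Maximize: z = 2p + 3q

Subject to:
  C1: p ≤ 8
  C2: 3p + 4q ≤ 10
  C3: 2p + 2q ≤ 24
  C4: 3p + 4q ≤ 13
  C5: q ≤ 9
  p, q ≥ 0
Minimize: z = 8y1 + 10y2 + 24y3 + 13y4 + 9y5

Subject to:
  C1: -y1 - 3y2 - 2y3 - 3y4 ≤ -2
  C2: -4y2 - 2y3 - 4y4 - y5 ≤ -3
  y1, y2, y3, y4, y5 ≥ 0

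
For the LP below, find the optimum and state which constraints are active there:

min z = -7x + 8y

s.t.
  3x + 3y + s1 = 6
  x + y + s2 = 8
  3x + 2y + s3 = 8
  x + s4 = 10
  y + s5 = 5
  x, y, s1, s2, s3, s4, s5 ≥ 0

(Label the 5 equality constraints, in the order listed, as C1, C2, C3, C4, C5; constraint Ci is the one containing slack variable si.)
Optimal: x = 2, y = 0
Slack at optimum:
  C1: slack = 0 (binding)
  C2: slack = 6
  C3: slack = 2
  C4: slack = 8
  C5: slack = 5
  x ≥ 0: x = 2
  y ≥ 0: y = 0 (binding)
Binding constraints: C1, y ≥ 0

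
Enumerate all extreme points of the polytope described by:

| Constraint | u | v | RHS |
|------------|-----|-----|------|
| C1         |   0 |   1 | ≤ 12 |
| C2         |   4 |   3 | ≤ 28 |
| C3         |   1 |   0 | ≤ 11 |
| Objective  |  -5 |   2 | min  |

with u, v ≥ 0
Each vertex is the intersection of two constraint boundaries that also satisfies all remaining constraints:
  u = 0 and v = 0 → (0, 0)
  4u + 3v = 28 and v = 0 → (7, 0)
  4u + 3v = 28 and u = 0 → (0, 9.333)

Vertices: (0, 0), (7, 0), (0, 9.333)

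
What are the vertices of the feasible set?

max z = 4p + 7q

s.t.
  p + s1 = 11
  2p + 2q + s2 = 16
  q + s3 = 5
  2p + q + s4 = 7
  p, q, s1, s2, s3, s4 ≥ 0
Each vertex is the intersection of two constraint boundaries that also satisfies all remaining constraints:
  p = 0 and q = 0 → (0, 0)
  2p + q = 7 and q = 0 → (3.5, 0)
  q = 5 and 2p + q = 7 → (1, 5)
  q = 5 and p = 0 → (0, 5)

Vertices: (0, 0), (3.5, 0), (1, 5), (0, 5)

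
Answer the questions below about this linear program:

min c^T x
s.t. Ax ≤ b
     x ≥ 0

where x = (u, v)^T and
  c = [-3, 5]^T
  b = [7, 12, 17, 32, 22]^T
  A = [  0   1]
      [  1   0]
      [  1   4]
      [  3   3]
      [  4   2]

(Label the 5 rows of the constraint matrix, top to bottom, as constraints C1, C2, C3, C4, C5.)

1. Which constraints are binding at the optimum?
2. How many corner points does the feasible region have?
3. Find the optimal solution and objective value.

1. C5, v ≥ 0
2. 4
3. u = 5.5, v = 0, z = -16.5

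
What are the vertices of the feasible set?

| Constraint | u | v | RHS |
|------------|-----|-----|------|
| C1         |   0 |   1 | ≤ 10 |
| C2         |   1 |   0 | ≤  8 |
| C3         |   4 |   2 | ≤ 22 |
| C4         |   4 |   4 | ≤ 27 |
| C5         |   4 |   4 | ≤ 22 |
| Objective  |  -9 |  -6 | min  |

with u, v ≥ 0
Each vertex is the intersection of two constraint boundaries that also satisfies all remaining constraints:
  u = 0 and v = 0 → (0, 0)
  4u + 2v = 22 and 4u + 4v = 22 → (5.5, 0)
  4u + 4v = 22 and u = 0 → (0, 5.5)

Vertices: (0, 0), (5.5, 0), (0, 5.5)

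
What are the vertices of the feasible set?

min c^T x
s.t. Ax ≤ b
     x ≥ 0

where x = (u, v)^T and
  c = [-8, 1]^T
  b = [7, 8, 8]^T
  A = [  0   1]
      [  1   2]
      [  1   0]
Each vertex is the intersection of two constraint boundaries that also satisfies all remaining constraints:
  u = 0 and v = 0 → (0, 0)
  u + 2v = 8 and u = 8 → (8, 0)
  u + 2v = 8 and u = 0 → (0, 4)

Vertices: (0, 0), (8, 0), (0, 4)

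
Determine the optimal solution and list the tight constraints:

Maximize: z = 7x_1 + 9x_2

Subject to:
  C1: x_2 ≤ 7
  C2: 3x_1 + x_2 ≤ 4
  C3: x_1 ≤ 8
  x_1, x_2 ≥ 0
Optimal: x_1 = 0, x_2 = 4
Slack at optimum:
  C1: slack = 3
  C2: slack = 0 (binding)
  C3: slack = 8
  x_1 ≥ 0: x_1 = 0 (binding)
  x_2 ≥ 0: x_2 = 4
Binding constraints: C2, x_1 ≥ 0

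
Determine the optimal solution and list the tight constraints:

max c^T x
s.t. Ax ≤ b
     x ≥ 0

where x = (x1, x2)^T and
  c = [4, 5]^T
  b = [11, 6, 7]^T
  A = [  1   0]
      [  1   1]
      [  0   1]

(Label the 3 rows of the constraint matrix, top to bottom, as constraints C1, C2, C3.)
Optimal: x1 = 0, x2 = 6
Binding: C2, x1 ≥ 0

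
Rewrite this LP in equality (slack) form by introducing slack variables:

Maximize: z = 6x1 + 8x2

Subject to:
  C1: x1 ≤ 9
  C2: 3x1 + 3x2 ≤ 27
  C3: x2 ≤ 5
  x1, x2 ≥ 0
max z = 6x1 + 8x2

s.t.
  x1 + s1 = 9
  3x1 + 3x2 + s2 = 27
  x2 + s3 = 5
  x1, x2, s1, s2, s3 ≥ 0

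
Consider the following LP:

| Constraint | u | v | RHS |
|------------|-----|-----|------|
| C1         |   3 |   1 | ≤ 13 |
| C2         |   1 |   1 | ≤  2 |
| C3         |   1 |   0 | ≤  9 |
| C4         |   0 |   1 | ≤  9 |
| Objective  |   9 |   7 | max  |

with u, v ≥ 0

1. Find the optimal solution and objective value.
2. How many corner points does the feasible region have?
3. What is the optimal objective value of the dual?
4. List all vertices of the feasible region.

1. u = 2, v = 0, z = 18
2. 3
3. 18 (by strong duality, equal to the primal optimum)
4. (0, 0), (2, 0), (0, 2)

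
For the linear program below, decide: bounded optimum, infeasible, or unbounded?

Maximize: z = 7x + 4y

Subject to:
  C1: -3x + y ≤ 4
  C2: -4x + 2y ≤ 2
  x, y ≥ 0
Feasible point: (0, 0) satisfies every constraint, so the LP is feasible.
Direction d = (1, 0): for each constraint row a, a·d ≤ 0 —
  (-3)(1) + (1)(0) = -3 ≤ 0
  (-4)(1) + (2)(0) = -4 ≤ 0
and d ≥ 0, so (0, 0) + t·d stays feasible for every t ≥ 0. Along this ray z = 7x + 4y changes by 7 per unit t, so z → +∞.

Unbounded: there is a feasible ray along which z → +∞.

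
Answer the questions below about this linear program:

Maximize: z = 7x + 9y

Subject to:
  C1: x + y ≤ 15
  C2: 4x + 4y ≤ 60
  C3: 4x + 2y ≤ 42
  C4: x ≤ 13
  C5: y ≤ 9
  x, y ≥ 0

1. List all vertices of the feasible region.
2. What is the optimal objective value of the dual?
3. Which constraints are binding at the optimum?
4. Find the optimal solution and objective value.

1. (0, 0), (10.5, 0), (6, 9), (0, 9)
2. 123 (by strong duality, equal to the primal optimum)
3. C1, C2, C3, C5
4. x = 6, y = 9, z = 123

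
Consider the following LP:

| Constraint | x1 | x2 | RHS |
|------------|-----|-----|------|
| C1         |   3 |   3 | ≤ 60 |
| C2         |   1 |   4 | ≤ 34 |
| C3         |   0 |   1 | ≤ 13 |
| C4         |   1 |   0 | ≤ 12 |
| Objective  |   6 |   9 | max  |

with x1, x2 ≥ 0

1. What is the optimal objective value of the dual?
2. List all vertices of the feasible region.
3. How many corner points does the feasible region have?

1. 121.5 (by strong duality, equal to the primal optimum)
2. (0, 0), (12, 0), (12, 5.5), (0, 8.5)
3. 4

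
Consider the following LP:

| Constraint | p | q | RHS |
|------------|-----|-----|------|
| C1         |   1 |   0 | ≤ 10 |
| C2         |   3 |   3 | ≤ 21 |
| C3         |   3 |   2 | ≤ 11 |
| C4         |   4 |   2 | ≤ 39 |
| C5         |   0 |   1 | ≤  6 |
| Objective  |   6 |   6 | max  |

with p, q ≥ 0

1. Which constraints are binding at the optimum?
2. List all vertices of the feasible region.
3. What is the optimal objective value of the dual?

1. C3, p ≥ 0
2. (0, 0), (3.667, 0), (0, 5.5)
3. 33 (by strong duality, equal to the primal optimum)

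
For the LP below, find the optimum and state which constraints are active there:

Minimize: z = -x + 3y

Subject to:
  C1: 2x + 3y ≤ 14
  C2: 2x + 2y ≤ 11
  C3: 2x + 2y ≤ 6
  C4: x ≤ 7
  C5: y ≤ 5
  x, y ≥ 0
Optimal: x = 3, y = 0
Slack at optimum:
  C1: slack = 8
  C2: slack = 5
  C3: slack = 0 (binding)
  C4: slack = 4
  C5: slack = 5
  x ≥ 0: x = 3
  y ≥ 0: y = 0 (binding)
Binding constraints: C3, y ≥ 0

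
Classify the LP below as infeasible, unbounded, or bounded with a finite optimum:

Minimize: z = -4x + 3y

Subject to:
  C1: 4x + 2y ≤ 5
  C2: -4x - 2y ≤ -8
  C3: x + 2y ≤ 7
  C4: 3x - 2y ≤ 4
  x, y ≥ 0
C1 requires 4x + 2y ≤ 5, while C2 (-4x - 2y ≤ -8) is equivalent to 4x + 2y ≥ 8. Together they would need 8 ≤ 4x + 2y ≤ 5, which is impossible since 8 > 5. No point satisfies all constraints.

Infeasible: no point satisfies all constraints simultaneously.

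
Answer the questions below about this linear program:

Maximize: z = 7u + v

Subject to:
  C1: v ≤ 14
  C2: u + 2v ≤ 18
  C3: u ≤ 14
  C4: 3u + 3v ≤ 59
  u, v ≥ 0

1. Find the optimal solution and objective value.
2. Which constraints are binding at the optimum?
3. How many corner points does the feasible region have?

1. u = 14, v = 2, z = 100
2. C2, C3
3. 4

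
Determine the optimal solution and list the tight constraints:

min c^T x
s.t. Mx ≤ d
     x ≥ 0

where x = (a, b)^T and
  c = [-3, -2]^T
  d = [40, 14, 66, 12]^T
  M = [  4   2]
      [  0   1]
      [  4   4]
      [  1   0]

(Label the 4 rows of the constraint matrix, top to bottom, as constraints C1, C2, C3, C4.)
Optimal: a = 3.5, b = 13
Slack at optimum:
  C1: slack = 0 (binding)
  C2: slack = 1
  C3: slack = 0 (binding)
  C4: slack = 8.5
  a ≥ 0: a = 3.5
  b ≥ 0: b = 13
Binding constraints: C1, C3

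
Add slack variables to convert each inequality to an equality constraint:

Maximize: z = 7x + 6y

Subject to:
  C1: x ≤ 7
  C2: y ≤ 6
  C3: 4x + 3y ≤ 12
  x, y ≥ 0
max z = 7x + 6y

s.t.
  x + s1 = 7
  y + s2 = 6
  4x + 3y + s3 = 12
  x, y, s1, s2, s3 ≥ 0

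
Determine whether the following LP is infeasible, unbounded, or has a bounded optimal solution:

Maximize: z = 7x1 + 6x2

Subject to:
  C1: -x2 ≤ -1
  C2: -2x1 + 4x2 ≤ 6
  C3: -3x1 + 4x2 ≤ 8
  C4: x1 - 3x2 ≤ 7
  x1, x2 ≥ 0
Feasible point: (0, 1) satisfies every constraint, so the LP is feasible.
Direction d = (2, 1): for each constraint row a, a·d ≤ 0 —
  (0)(2) + (-1)(1) = -1 ≤ 0
  (-2)(2) + (4)(1) = 0 ≤ 0
  (-3)(2) + (4)(1) = -2 ≤ 0
  (1)(2) + (-3)(1) = -1 ≤ 0
and d ≥ 0, so (0, 1) + t·d stays feasible for every t ≥ 0. Along this ray z = 7x1 + 6x2 changes by 20 per unit t, so z → +∞.

Unbounded: there is a feasible ray along which z → +∞.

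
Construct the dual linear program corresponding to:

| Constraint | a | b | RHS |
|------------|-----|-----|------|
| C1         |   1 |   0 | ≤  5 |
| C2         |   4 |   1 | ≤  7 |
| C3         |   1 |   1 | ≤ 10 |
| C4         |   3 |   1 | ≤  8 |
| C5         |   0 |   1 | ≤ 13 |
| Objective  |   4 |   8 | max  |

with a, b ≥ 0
Minimize: z = 5y1 + 7y2 + 10y3 + 8y4 + 13y5

Subject to:
  C1: -y1 - 4y2 - y3 - 3y4 ≤ -4
  C2: -y2 - y3 - y4 - y5 ≤ -8
  y1, y2, y3, y4, y5 ≥ 0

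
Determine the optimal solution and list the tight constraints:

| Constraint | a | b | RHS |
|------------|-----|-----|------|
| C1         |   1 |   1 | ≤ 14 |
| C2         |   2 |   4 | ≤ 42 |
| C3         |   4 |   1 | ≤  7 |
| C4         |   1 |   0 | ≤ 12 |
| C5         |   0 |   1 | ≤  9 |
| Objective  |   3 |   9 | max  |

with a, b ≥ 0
Optimal: a = 0, b = 7
Binding: C3, a ≥ 0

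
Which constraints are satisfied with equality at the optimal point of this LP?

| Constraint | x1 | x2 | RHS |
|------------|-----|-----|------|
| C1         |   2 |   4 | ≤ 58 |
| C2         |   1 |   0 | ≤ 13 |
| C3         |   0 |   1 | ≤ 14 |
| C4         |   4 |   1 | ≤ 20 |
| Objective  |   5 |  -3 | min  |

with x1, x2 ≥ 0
Optimal: x1 = 0, x2 = 14
Binding: C3, x1 ≥ 0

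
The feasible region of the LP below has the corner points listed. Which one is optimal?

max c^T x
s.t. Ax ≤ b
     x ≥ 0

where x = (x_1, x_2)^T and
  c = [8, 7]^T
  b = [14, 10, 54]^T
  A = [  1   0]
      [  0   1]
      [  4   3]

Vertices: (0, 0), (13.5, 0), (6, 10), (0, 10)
Evaluating z = 8x_1 + 7x_2 at each vertex:
  (0, 0): z = 0
  (13.5, 0): z = 108
  (6, 10): z = 118
  (0, 10): z = 70

The largest value is z = 118, attained at (6, 10).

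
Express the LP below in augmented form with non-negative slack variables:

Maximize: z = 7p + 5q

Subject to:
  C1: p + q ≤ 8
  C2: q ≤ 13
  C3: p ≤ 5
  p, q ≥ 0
max z = 7p + 5q

s.t.
  p + q + s1 = 8
  q + s2 = 13
  p + s3 = 5
  p, q, s1, s2, s3 ≥ 0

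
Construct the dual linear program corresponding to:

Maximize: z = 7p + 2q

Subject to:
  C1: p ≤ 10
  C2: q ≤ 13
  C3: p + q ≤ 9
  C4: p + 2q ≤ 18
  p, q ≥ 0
Minimize: z = 10y1 + 13y2 + 9y3 + 18y4

Subject to:
  C1: -y1 - y3 - y4 ≤ -7
  C2: -y2 - y3 - 2y4 ≤ -2
  y1, y2, y3, y4 ≥ 0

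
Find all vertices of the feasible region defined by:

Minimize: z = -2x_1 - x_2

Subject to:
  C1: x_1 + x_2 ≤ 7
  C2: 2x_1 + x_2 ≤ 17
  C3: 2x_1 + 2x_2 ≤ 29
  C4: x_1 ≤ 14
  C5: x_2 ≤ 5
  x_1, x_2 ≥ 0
Each vertex is the intersection of two constraint boundaries that also satisfies all remaining constraints:
  x_1 = 0 and x_2 = 0 → (0, 0)
  x_1 + x_2 = 7 and x_2 = 0 → (7, 0)
  x_1 + x_2 = 7 and x_2 = 5 → (2, 5)
  x_2 = 5 and x_1 = 0 → (0, 5)

Vertices: (0, 0), (7, 0), (2, 5), (0, 5)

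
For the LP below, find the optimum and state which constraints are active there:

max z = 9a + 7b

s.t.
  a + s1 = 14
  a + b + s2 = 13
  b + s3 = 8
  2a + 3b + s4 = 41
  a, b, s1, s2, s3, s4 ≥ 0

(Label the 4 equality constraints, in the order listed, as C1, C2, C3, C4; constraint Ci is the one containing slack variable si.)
Optimal: a = 13, b = 0
Slack at optimum:
  C1: slack = 1
  C2: slack = 0 (binding)
  C3: slack = 8
  C4: slack = 15
  a ≥ 0: a = 13
  b ≥ 0: b = 0 (binding)
Binding constraints: C2, b ≥ 0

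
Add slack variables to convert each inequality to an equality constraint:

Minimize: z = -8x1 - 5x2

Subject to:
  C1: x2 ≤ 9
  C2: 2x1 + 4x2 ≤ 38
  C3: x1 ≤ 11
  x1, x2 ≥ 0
min z = -8x1 - 5x2

s.t.
  x2 + s1 = 9
  2x1 + 4x2 + s2 = 38
  x1 + s3 = 11
  x1, x2, s1, s2, s3 ≥ 0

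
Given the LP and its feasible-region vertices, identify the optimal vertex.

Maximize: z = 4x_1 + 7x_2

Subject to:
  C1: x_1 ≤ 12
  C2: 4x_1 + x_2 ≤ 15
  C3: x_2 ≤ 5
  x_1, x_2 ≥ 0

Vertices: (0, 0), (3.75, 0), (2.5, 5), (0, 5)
Evaluating z = 4x_1 + 7x_2 at each vertex:
  (0, 0): z = 0
  (3.75, 0): z = 15
  (2.5, 5): z = 45
  (0, 5): z = 35

The largest value is z = 45, attained at (2.5, 5).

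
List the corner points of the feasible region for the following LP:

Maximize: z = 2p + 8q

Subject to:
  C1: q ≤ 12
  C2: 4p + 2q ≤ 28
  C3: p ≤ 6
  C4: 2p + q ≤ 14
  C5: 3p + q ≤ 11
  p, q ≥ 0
Each vertex is the intersection of two constraint boundaries that also satisfies all remaining constraints:
  p = 0 and q = 0 → (0, 0)
  3p + q = 11 and q = 0 → (3.667, 0)
  3p + q = 11 and p = 0 → (0, 11)

Vertices: (0, 0), (3.667, 0), (0, 11)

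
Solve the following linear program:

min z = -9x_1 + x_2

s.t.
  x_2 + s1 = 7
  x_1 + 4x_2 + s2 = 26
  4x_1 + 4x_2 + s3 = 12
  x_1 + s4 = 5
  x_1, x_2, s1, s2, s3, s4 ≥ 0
x_1 = 3, x_2 = 0, z = -27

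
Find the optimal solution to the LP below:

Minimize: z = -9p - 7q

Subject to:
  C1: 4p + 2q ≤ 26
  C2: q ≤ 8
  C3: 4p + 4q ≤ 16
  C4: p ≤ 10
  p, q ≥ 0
Each vertex is the intersection of two constraint boundaries that also satisfies all remaining constraints:
  p = 0 and q = 0 → (0, 0)
  4p + 4q = 16 and q = 0 → (4, 0)
  4p + 4q = 16 and p = 0 → (0, 4)

Evaluating z = -9p - 7q at each vertex:
  (0, 0): z = 0
  (4, 0): z = -36
  (0, 4): z = -28

The minimum is at (4, 0) with z = -36.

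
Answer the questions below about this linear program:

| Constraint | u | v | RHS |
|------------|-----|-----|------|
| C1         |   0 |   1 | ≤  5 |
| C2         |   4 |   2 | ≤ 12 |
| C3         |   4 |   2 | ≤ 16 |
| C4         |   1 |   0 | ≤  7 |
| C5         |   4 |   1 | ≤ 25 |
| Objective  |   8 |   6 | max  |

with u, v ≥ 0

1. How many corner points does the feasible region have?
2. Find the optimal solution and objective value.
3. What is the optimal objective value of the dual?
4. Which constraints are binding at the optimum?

1. 4
2. u = 0.5, v = 5, z = 34
3. 34 (by strong duality, equal to the primal optimum)
4. C1, C2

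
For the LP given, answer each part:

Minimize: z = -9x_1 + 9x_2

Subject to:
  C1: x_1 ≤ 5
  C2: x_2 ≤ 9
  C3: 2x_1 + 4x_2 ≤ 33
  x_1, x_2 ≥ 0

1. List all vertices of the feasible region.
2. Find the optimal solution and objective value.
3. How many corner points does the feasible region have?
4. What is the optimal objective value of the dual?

1. (0, 0), (5, 0), (5, 5.75), (0, 8.25)
2. x_1 = 5, x_2 = 0, z = -45
3. 4
4. -45 (by strong duality, equal to the primal optimum)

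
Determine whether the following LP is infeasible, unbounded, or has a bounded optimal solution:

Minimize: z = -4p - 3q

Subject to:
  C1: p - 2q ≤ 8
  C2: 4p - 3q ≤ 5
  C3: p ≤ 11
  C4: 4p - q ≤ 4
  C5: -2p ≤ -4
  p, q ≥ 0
Feasible point: (2, 4) satisfies every constraint, so the LP is feasible.
Direction d = (0, 1): for each constraint row a, a·d ≤ 0 —
  (1)(0) + (-2)(1) = -2 ≤ 0
  (4)(0) + (-3)(1) = -3 ≤ 0
  (1)(0) + (0)(1) = 0 ≤ 0
  (4)(0) + (-1)(1) = -1 ≤ 0
  (-2)(0) + (0)(1) = 0 ≤ 0
and d ≥ 0, so (2, 4) + t·d stays feasible for every t ≥ 0. Along this ray z = -4p - 3q changes by -3 per unit t, so z → −∞.

The LP is unbounded; z can be made arbitrarily small.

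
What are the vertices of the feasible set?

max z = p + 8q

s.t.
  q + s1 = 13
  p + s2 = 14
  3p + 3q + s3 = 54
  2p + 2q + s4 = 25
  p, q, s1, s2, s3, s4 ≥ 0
Each vertex is the intersection of two constraint boundaries that also satisfies all remaining constraints:
  p = 0 and q = 0 → (0, 0)
  2p + 2q = 25 and q = 0 → (12.5, 0)
  2p + 2q = 25 and p = 0 → (0, 12.5)

Vertices: (0, 0), (12.5, 0), (0, 12.5)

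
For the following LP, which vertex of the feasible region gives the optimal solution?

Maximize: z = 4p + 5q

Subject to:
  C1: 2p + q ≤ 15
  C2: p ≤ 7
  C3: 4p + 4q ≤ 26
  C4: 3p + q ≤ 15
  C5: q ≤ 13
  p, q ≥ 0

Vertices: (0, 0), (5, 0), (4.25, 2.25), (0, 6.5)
Evaluating z = 4p + 5q at each vertex:
  (0, 0): z = 0
  (5, 0): z = 20
  (4.25, 2.25): z = 28.25
  (0, 6.5): z = 32.5

The largest value is z = 32.5, attained at (0, 6.5).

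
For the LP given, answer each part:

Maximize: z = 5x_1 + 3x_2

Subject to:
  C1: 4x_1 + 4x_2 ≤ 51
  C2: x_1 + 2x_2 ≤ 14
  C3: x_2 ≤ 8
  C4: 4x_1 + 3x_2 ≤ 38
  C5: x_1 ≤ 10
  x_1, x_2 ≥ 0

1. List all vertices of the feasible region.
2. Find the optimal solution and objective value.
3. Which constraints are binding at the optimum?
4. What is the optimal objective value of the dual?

1. (0, 0), (9.5, 0), (6.8, 3.6), (0, 7)
2. x_1 = 9.5, x_2 = 0, z = 47.5
3. C4, x_2 ≥ 0
4. 47.5 (by strong duality, equal to the primal optimum)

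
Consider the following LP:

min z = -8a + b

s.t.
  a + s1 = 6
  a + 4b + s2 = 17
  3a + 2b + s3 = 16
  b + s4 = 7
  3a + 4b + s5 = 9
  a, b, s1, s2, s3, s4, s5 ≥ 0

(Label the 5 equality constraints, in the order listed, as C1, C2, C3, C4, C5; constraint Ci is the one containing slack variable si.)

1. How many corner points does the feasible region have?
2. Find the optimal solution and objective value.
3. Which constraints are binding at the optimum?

1. 3
2. a = 3, b = 0, z = -24
3. C5, b ≥ 0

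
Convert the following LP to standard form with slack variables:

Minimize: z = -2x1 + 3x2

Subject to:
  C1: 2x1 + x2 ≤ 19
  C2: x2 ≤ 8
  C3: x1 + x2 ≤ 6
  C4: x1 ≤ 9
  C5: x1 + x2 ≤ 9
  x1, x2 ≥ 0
min z = -2x1 + 3x2

s.t.
  2x1 + x2 + s1 = 19
  x2 + s2 = 8
  x1 + x2 + s3 = 6
  x1 + s4 = 9
  x1 + x2 + s5 = 9
  x1, x2, s1, s2, s3, s4, s5 ≥ 0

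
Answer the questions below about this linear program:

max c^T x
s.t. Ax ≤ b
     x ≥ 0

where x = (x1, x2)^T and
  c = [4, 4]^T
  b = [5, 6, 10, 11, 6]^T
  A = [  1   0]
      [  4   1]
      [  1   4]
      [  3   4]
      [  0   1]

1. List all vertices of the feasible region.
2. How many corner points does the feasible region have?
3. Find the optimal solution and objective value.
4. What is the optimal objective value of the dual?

1. (0, 0), (1.5, 0), (1, 2), (0.5, 2.375), (0, 2.5)
2. 5
3. x1 = 1, x2 = 2, z = 12
4. 12 (by strong duality, equal to the primal optimum)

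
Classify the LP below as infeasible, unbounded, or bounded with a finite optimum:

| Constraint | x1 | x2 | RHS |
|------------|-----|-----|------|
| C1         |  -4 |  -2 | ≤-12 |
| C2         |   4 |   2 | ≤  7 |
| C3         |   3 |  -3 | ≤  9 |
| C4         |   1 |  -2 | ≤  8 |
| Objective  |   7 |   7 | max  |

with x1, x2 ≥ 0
C2 requires 4x1 + 2x2 ≤ 7, while C1 (-4x1 - 2x2 ≤ -12) is equivalent to 4x1 + 2x2 ≥ 12. Together they would need 12 ≤ 4x1 + 2x2 ≤ 7, which is impossible since 12 > 7. No point satisfies all constraints.

Infeasible: no point satisfies all constraints simultaneously.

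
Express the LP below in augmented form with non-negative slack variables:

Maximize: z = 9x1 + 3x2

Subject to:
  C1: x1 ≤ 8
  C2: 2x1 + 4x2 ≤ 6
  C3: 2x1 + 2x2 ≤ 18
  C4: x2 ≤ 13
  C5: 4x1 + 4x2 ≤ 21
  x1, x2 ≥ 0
max z = 9x1 + 3x2

s.t.
  x1 + s1 = 8
  2x1 + 4x2 + s2 = 6
  2x1 + 2x2 + s3 = 18
  x2 + s4 = 13
  4x1 + 4x2 + s5 = 21
  x1, x2, s1, s2, s3, s4, s5 ≥ 0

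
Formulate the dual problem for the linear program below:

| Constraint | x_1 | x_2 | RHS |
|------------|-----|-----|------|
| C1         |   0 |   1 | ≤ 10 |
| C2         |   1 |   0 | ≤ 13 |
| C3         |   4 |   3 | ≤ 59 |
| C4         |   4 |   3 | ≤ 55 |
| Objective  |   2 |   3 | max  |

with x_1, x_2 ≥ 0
Minimize: z = 10y1 + 13y2 + 59y3 + 55y4

Subject to:
  C1: -y2 - 4y3 - 4y4 ≤ -2
  C2: -y1 - 3y3 - 3y4 ≤ -3
  y1, y2, y3, y4 ≥ 0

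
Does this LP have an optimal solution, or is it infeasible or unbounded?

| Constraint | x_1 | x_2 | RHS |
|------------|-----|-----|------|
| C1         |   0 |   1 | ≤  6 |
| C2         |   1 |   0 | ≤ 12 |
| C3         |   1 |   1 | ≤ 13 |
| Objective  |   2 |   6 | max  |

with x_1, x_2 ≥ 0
The point (7, 6) satisfies every constraint, so the LP is feasible; the constraints give x_1 ≤ 12 and x_2 ≤ 6, which with x_1, x_2 ≥ 0 keep the feasible region inside a bounded box. A feasible, bounded LP attains a finite optimum at a vertex.

Evaluating z = 2x_1 + 6x_2 at each vertex:
  (0, 0): z = 0
  (12, 0): z = 24
  (12, 1): z = 30
  (7, 6): z = 50
  (0, 6): z = 36

Feasible with finite optimum z* = 50 at (7, 6).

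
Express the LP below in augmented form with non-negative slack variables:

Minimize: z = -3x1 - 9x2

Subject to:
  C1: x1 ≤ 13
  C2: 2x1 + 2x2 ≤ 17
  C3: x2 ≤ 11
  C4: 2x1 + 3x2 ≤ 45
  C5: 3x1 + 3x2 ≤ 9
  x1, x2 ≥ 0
min z = -3x1 - 9x2

s.t.
  x1 + s1 = 13
  2x1 + 2x2 + s2 = 17
  x2 + s3 = 11
  2x1 + 3x2 + s4 = 45
  3x1 + 3x2 + s5 = 9
  x1, x2, s1, s2, s3, s4, s5 ≥ 0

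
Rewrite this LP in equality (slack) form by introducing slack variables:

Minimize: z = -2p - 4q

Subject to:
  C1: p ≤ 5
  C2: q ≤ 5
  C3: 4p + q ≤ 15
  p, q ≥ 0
min z = -2p - 4q

s.t.
  p + s1 = 5
  q + s2 = 5
  4p + q + s3 = 15
  p, q, s1, s2, s3 ≥ 0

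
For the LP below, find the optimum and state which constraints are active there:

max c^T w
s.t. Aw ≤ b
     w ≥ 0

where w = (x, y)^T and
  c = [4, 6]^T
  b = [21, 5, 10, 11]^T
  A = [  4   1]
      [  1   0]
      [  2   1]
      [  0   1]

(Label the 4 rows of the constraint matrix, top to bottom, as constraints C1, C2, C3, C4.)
Optimal: x = 0, y = 10
Slack at optimum:
  C1: slack = 11
  C2: slack = 5
  C3: slack = 0 (binding)
  C4: slack = 1
  x ≥ 0: x = 0 (binding)
  y ≥ 0: y = 10
Binding constraints: C3, x ≥ 0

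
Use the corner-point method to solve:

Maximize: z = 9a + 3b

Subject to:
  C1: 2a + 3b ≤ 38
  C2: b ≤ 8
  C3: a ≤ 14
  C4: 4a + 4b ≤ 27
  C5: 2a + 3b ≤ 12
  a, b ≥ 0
a = 6, b = 0, z = 54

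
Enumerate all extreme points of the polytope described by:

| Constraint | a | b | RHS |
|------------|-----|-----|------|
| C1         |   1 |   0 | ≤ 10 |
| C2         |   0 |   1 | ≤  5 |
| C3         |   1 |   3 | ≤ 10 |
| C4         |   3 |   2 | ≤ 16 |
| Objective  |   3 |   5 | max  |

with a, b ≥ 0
Each vertex is the intersection of two constraint boundaries that also satisfies all remaining constraints:
  a = 0 and b = 0 → (0, 0)
  3a + 2b = 16 and b = 0 → (5.333, 0)
  a + 3b = 10 and 3a + 2b = 16 → (4, 2)
  a + 3b = 10 and a = 0 → (0, 3.333)

Vertices: (0, 0), (5.333, 0), (4, 2), (0, 3.333)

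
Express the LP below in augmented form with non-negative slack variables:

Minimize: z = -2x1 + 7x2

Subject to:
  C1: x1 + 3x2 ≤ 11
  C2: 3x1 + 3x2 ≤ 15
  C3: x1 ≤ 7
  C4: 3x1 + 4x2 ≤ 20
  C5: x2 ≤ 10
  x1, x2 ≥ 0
min z = -2x1 + 7x2

s.t.
  x1 + 3x2 + s1 = 11
  3x1 + 3x2 + s2 = 15
  x1 + s3 = 7
  3x1 + 4x2 + s4 = 20
  x2 + s5 = 10
  x1, x2, s1, s2, s3, s4, s5 ≥ 0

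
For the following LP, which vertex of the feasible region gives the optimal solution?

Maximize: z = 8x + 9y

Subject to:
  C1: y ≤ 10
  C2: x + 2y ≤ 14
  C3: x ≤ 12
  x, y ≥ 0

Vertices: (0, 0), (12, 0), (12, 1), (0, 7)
Evaluating z = 8x + 9y at each vertex:
  (0, 0): z = 0
  (12, 0): z = 96
  (12, 1): z = 105
  (0, 7): z = 63

The largest value is z = 105, attained at (12, 1).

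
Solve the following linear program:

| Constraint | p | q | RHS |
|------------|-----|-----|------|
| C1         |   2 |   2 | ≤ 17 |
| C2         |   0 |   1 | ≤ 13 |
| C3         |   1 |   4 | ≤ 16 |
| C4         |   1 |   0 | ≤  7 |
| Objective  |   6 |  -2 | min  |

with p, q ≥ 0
Each vertex is the intersection of two constraint boundaries that also satisfies all remaining constraints:
  p = 0 and q = 0 → (0, 0)
  p = 7 and q = 0 → (7, 0)
  2p + 2q = 17 and p = 7 → (7, 1.5)
  2p + 2q = 17 and p + 4q = 16 → (6, 2.5)
  p + 4q = 16 and p = 0 → (0, 4)

Evaluating z = 6p - 2q at each vertex:
  (0, 0): z = 0
  (7, 0): z = 42
  (7, 1.5): z = 39
  (6, 2.5): z = 31
  (0, 4): z = -8

The minimum is at (0, 4) with z = -8.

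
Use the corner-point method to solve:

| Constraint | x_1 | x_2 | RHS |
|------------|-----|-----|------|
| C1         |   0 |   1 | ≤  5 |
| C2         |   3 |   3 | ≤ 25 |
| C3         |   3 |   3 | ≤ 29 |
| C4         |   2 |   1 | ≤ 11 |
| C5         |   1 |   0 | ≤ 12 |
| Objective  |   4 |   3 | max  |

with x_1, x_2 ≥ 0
Each vertex is the intersection of two constraint boundaries that also satisfies all remaining constraints:
  x_1 = 0 and x_2 = 0 → (0, 0)
  2x_1 + x_2 = 11 and x_2 = 0 → (5.5, 0)
  x_2 = 5 and 2x_1 + x_2 = 11 → (3, 5)
  x_2 = 5 and x_1 = 0 → (0, 5)

Evaluating z = 4x_1 + 3x_2 at each vertex:
  (0, 0): z = 0
  (5.5, 0): z = 22
  (3, 5): z = 27
  (0, 5): z = 15

The maximum is at (3, 5) with z = 27.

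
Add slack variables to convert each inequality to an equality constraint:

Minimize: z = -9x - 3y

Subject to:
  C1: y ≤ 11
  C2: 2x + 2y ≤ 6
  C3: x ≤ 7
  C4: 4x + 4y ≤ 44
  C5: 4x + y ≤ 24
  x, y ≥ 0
min z = -9x - 3y

s.t.
  y + s1 = 11
  2x + 2y + s2 = 6
  x + s3 = 7
  4x + 4y + s4 = 44
  4x + y + s5 = 24
  x, y, s1, s2, s3, s4, s5 ≥ 0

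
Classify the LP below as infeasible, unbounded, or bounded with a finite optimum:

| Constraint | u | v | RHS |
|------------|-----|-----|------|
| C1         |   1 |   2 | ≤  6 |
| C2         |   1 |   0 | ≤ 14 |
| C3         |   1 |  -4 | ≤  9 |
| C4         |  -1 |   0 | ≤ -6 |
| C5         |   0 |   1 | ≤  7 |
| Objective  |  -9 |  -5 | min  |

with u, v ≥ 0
The point (6, 0) satisfies every constraint, so the LP is feasible; the constraints give u ≤ 14 and v ≤ 7, which with u, v ≥ 0 keep the feasible region inside a bounded box. A feasible, bounded LP attains a finite optimum at a vertex.

Evaluating z = -9u - 5v at each vertex:
  (6, 0): z = -54

Bounded optimum: z* = -54 at (6, 0).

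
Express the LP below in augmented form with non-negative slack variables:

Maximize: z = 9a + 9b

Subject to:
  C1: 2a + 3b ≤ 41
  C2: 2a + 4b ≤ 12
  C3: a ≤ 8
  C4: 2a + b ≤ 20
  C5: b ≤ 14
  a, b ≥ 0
max z = 9a + 9b

s.t.
  2a + 3b + s1 = 41
  2a + 4b + s2 = 12
  a + s3 = 8
  2a + b + s4 = 20
  b + s5 = 14
  a, b, s1, s2, s3, s4, s5 ≥ 0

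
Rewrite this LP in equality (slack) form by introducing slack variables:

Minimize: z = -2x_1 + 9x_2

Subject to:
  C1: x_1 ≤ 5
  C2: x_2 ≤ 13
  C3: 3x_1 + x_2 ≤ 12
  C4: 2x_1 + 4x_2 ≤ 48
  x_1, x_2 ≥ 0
min z = -2x_1 + 9x_2

s.t.
  x_1 + s1 = 5
  x_2 + s2 = 13
  3x_1 + x_2 + s3 = 12
  2x_1 + 4x_2 + s4 = 48
  x_1, x_2, s1, s2, s3, s4 ≥ 0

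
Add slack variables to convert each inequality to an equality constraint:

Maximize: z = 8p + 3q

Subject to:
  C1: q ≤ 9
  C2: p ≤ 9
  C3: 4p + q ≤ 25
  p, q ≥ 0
max z = 8p + 3q

s.t.
  q + s1 = 9
  p + s2 = 9
  4p + q + s3 = 25
  p, q, s1, s2, s3 ≥ 0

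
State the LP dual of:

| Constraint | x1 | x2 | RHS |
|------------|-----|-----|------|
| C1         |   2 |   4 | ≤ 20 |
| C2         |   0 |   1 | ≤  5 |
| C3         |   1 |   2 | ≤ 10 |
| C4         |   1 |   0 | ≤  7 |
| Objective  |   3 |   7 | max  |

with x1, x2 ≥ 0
Minimize: z = 20y1 + 5y2 + 10y3 + 7y4

Subject to:
  C1: -2y1 - y3 - y4 ≤ -3
  C2: -4y1 - y2 - 2y3 ≤ -7
  y1, y2, y3, y4 ≥ 0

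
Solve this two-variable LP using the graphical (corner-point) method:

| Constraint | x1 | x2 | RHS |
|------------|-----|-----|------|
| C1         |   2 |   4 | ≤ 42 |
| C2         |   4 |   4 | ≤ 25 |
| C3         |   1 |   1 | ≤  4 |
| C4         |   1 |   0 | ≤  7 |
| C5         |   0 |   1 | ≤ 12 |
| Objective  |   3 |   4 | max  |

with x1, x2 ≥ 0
x1 = 0, x2 = 4, z = 16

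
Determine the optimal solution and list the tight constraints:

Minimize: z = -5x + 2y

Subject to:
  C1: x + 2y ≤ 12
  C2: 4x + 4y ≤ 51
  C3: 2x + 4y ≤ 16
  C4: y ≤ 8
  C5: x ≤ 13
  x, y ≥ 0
Optimal: x = 8, y = 0
Slack at optimum:
  C1: slack = 4
  C2: slack = 19
  C3: slack = 0 (binding)
  C4: slack = 8
  C5: slack = 5
  x ≥ 0: x = 8
  y ≥ 0: y = 0 (binding)
Binding constraints: C3, y ≥ 0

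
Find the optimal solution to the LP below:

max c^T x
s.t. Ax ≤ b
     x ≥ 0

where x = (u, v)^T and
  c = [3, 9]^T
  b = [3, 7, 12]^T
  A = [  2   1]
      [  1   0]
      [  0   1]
u = 0, v = 3, z = 27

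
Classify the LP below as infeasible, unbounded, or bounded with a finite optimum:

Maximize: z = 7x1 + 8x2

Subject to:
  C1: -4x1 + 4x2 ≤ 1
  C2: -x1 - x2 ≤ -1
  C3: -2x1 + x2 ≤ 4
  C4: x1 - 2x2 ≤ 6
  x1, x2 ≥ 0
Feasible point: (1, 0) satisfies every constraint, so the LP is feasible.
Direction d = (1, 1): for each constraint row a, a·d ≤ 0 —
  (-4)(1) + (4)(1) = 0 ≤ 0
  (-1)(1) + (-1)(1) = -2 ≤ 0
  (-2)(1) + (1)(1) = -1 ≤ 0
  (1)(1) + (-2)(1) = -1 ≤ 0
and d ≥ 0, so (1, 0) + t·d stays feasible for every t ≥ 0. Along this ray z = 7x1 + 8x2 changes by 15 per unit t, so z → +∞.

Unbounded — the objective can increase without bound over the feasible region.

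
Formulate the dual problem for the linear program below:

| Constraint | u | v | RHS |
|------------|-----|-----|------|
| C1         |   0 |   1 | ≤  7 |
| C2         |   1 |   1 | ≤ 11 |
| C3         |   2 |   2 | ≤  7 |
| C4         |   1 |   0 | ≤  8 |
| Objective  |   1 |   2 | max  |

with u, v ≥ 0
Minimize: z = 7y1 + 11y2 + 7y3 + 8y4

Subject to:
  C1: -y2 - 2y3 - y4 ≤ -1
  C2: -y1 - y2 - 2y3 ≤ -2
  y1, y2, y3, y4 ≥ 0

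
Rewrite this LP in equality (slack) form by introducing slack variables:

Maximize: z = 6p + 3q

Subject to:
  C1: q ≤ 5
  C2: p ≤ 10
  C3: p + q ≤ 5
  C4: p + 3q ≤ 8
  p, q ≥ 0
max z = 6p + 3q

s.t.
  q + s1 = 5
  p + s2 = 10
  p + q + s3 = 5
  p + 3q + s4 = 8
  p, q, s1, s2, s3, s4 ≥ 0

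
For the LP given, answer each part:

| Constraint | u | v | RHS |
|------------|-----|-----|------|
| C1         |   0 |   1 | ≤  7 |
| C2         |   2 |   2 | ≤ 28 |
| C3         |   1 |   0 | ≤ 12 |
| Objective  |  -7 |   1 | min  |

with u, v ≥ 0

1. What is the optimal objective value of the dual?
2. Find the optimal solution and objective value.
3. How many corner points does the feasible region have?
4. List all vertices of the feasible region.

1. -84 (by strong duality, equal to the primal optimum)
2. u = 12, v = 0, z = -84
3. 5
4. (0, 0), (12, 0), (12, 2), (7, 7), (0, 7)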